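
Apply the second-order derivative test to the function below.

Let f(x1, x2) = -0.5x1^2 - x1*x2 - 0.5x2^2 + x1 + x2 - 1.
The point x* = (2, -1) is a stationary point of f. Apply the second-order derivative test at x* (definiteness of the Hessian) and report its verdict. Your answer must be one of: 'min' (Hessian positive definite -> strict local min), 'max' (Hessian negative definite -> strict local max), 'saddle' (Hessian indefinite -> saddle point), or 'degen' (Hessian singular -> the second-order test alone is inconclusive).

Compute the Hessian H = grad^2 f:
  H = [[-1, -1], [-1, -1]]
Verify stationarity: grad f(x*) = H x* + g = (0, 0).
Eigenvalues of H: -2, 0.
H has a zero eigenvalue (singular; negative semidefinite but not definite), so H is neither positive definite, negative definite, nor indefinite. The second-order test alone is inconclusive -> degen.
(Indeed, f is constant along the null direction of H through x*, so x* is not a strict local extremum.)

degen


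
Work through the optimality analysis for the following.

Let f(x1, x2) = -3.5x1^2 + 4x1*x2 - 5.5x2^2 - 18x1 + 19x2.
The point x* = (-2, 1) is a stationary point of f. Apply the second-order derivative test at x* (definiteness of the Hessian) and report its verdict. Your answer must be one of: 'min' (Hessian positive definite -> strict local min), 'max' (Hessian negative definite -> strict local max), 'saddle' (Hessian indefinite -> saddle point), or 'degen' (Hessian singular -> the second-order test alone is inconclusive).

Compute the Hessian H = grad^2 f:
  H = [[-7, 4], [4, -11]]
Verify stationarity: grad f(x*) = H x* + g = (0, 0).
Eigenvalues of H: -13.4721, -4.5279.
Both eigenvalues < 0, so H is negative definite -> x* is a strict local max.

max


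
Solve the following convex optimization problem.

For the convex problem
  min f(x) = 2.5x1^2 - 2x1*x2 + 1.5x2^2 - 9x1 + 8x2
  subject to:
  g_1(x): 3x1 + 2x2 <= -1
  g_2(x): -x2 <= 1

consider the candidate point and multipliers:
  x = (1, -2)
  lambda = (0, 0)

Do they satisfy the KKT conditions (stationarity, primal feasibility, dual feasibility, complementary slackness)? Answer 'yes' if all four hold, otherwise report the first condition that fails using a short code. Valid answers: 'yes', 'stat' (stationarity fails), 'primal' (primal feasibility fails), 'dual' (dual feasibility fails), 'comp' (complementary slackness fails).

Gradient of f: grad f(x) = Q x + c = (0, 0)
Constraint values g_i(x) = a_i^T x - b_i:
  g_1((1, -2)) = 0
  g_2((1, -2)) = 1
Stationarity residual: grad f(x) + sum_i lambda_i a_i = (0, 0)
  -> stationarity OK
Primal feasibility (all g_i <= 0): FAILS
Dual feasibility (all lambda_i >= 0): OK
Complementary slackness (lambda_i * g_i(x) = 0 for all i): OK

Verdict: the first failing condition is primal_feasibility -> primal.

primal


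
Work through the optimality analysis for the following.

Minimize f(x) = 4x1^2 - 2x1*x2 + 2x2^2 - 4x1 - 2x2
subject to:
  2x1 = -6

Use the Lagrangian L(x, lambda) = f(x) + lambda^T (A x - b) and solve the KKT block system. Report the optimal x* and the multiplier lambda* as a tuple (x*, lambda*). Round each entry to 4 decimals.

Form the Lagrangian:
  L(x, lambda) = (1/2) x^T Q x + c^T x + lambda^T (A x - b)
Stationarity (grad_x L = 0): Q x + c + A^T lambda = 0.
Primal feasibility: A x = b.

This gives the KKT block system:
  [ Q   A^T ] [ x     ]   [-c ]
  [ A    0  ] [ lambda ] = [ b ]

Solving the linear system:
  x*      = (-3, -1)
  lambda* = (13)
  f(x*)   = 46

x* = (-3, -1), lambda* = (13)


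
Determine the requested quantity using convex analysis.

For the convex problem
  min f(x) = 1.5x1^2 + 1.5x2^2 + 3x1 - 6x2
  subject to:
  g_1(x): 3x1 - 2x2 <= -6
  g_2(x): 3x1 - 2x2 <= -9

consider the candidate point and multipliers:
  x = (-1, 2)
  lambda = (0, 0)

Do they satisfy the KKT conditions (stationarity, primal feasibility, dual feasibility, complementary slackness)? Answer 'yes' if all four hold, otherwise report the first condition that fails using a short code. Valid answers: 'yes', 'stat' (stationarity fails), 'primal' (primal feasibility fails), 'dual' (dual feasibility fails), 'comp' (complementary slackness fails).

Gradient of f: grad f(x) = Q x + c = (0, 0)
Constraint values g_i(x) = a_i^T x - b_i:
  g_1((-1, 2)) = -1
  g_2((-1, 2)) = 2
Stationarity residual: grad f(x) + sum_i lambda_i a_i = (0, 0)
  -> stationarity OK
Primal feasibility (all g_i <= 0): FAILS
Dual feasibility (all lambda_i >= 0): OK
Complementary slackness (lambda_i * g_i(x) = 0 for all i): OK

Verdict: the first failing condition is primal_feasibility -> primal.

primal


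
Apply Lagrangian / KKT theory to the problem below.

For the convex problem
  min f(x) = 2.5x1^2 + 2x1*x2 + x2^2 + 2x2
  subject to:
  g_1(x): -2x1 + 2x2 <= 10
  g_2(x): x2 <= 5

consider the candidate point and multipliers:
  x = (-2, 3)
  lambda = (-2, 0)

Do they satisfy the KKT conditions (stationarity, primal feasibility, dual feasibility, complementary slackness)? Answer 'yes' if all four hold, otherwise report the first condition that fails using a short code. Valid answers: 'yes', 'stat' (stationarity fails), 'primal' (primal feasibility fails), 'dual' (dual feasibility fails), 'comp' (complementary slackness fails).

Gradient of f: grad f(x) = Q x + c = (-4, 4)
Constraint values g_i(x) = a_i^T x - b_i:
  g_1((-2, 3)) = 0
  g_2((-2, 3)) = -2
Stationarity residual: grad f(x) + sum_i lambda_i a_i = (0, 0)
  -> stationarity OK
Primal feasibility (all g_i <= 0): OK
Dual feasibility (all lambda_i >= 0): FAILS
Complementary slackness (lambda_i * g_i(x) = 0 for all i): OK

Verdict: the first failing condition is dual_feasibility -> dual.

dual


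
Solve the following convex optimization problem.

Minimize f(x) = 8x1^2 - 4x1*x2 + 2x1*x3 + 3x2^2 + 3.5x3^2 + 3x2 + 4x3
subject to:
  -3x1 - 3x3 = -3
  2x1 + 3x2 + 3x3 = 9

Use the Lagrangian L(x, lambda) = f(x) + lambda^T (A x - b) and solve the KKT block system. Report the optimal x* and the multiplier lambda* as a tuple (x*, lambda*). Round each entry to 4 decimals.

Form the Lagrangian:
  L(x, lambda) = (1/2) x^T Q x + c^T x + lambda^T (A x - b)
Stationarity (grad_x L = 0): Q x + c + A^T lambda = 0.
Primal feasibility: A x = b.

This gives the KKT block system:
  [ Q   A^T ] [ x     ]   [-c ]
  [ A    0  ] [ lambda ] = [ b ]

Solving the linear system:
  x*      = (0.7059, 2.2353, 0.2941)
  lambda* = (-2.0392, -4.5294)
  f(x*)   = 21.2647

x* = (0.7059, 2.2353, 0.2941), lambda* = (-2.0392, -4.5294)


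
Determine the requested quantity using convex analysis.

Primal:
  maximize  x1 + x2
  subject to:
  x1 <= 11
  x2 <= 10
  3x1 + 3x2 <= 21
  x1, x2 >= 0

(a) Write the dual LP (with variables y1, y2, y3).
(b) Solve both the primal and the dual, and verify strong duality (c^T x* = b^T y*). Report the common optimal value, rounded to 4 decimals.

The standard primal-dual pair for 'max c^T x s.t. A x <= b, x >= 0' is:
  Dual:  min b^T y  s.t.  A^T y >= c,  y >= 0.

So the dual LP is:
  minimize  11y1 + 10y2 + 21y3
  subject to:
    y1 + 3y3 >= 1
    y2 + 3y3 >= 1
    y1, y2, y3 >= 0

Solving the primal: x* = (7, 0).
  primal value c^T x* = 7.
Solving the dual: y* = (0, 0, 0.3333).
  dual value b^T y* = 7.
Strong duality: c^T x* = b^T y*. Confirmed.

7


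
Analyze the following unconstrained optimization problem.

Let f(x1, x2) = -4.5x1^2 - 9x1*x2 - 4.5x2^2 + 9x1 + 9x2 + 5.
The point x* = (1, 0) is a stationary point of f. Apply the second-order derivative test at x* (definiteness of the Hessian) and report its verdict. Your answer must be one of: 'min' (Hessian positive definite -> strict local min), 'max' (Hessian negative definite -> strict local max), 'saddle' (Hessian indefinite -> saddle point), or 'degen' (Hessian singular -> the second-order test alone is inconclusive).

Compute the Hessian H = grad^2 f:
  H = [[-9, -9], [-9, -9]]
Verify stationarity: grad f(x*) = H x* + g = (0, 0).
Eigenvalues of H: -18, 0.
H has a zero eigenvalue (singular; negative semidefinite but not definite), so H is neither positive definite, negative definite, nor indefinite. The second-order test alone is inconclusive -> degen.
(Indeed, f is constant along the null direction of H through x*, so x* is not a strict local extremum.)

degen


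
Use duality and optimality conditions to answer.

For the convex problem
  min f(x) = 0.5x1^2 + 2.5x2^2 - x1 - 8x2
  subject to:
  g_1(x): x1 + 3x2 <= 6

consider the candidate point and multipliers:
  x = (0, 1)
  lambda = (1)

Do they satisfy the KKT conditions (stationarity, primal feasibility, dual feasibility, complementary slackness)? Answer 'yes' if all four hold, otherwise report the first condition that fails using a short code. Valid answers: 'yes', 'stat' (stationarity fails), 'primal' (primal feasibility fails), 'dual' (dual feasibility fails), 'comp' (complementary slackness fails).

Gradient of f: grad f(x) = Q x + c = (-1, -3)
Constraint values g_i(x) = a_i^T x - b_i:
  g_1((0, 1)) = -3
Stationarity residual: grad f(x) + sum_i lambda_i a_i = (0, 0)
  -> stationarity OK
Primal feasibility (all g_i <= 0): OK
Dual feasibility (all lambda_i >= 0): OK
Complementary slackness (lambda_i * g_i(x) = 0 for all i): FAILS

Verdict: the first failing condition is complementary_slackness -> comp.

comp


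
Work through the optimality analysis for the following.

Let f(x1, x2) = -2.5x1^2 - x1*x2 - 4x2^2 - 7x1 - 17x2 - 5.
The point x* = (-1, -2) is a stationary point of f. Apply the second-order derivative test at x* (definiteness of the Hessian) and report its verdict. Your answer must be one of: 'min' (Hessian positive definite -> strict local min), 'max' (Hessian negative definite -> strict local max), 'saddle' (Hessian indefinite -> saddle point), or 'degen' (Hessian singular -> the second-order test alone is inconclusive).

Compute the Hessian H = grad^2 f:
  H = [[-5, -1], [-1, -8]]
Verify stationarity: grad f(x*) = H x* + g = (0, 0).
Eigenvalues of H: -8.3028, -4.6972.
Both eigenvalues < 0, so H is negative definite -> x* is a strict local max.

max


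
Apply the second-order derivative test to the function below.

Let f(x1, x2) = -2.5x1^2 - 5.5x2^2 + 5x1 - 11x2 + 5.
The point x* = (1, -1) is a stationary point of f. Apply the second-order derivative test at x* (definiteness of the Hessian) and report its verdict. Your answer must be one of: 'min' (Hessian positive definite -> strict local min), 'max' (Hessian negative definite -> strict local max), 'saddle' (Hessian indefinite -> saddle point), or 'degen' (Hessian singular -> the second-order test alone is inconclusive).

Compute the Hessian H = grad^2 f:
  H = [[-5, 0], [0, -11]]
Verify stationarity: grad f(x*) = H x* + g = (0, 0).
Eigenvalues of H: -11, -5.
Both eigenvalues < 0, so H is negative definite -> x* is a strict local max.

max


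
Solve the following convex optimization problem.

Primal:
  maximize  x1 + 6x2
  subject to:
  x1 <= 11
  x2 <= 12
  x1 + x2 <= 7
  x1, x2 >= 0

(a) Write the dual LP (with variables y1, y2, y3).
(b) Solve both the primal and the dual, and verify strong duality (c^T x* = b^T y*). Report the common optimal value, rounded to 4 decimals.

The standard primal-dual pair for 'max c^T x s.t. A x <= b, x >= 0' is:
  Dual:  min b^T y  s.t.  A^T y >= c,  y >= 0.

So the dual LP is:
  minimize  11y1 + 12y2 + 7y3
  subject to:
    y1 + y3 >= 1
    y2 + y3 >= 6
    y1, y2, y3 >= 0

Solving the primal: x* = (0, 7).
  primal value c^T x* = 42.
Solving the dual: y* = (0, 0, 6).
  dual value b^T y* = 42.
Strong duality: c^T x* = b^T y*. Confirmed.

42


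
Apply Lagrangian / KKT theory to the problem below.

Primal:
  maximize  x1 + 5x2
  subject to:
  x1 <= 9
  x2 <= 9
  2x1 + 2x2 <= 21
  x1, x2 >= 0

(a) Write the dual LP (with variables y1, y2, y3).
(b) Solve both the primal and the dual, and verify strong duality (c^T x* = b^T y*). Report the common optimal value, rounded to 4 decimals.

The standard primal-dual pair for 'max c^T x s.t. A x <= b, x >= 0' is:
  Dual:  min b^T y  s.t.  A^T y >= c,  y >= 0.

So the dual LP is:
  minimize  9y1 + 9y2 + 21y3
  subject to:
    y1 + 2y3 >= 1
    y2 + 2y3 >= 5
    y1, y2, y3 >= 0

Solving the primal: x* = (1.5, 9).
  primal value c^T x* = 46.5.
Solving the dual: y* = (0, 4, 0.5).
  dual value b^T y* = 46.5.
Strong duality: c^T x* = b^T y*. Confirmed.

46.5


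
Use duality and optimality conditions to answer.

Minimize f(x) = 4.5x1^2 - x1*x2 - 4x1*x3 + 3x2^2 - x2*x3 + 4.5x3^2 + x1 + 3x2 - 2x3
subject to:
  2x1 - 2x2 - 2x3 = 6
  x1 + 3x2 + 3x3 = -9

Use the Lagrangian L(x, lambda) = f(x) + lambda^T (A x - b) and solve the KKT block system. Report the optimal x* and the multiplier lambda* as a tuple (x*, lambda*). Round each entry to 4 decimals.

Form the Lagrangian:
  L(x, lambda) = (1/2) x^T Q x + c^T x + lambda^T (A x - b)
Stationarity (grad_x L = 0): Q x + c + A^T lambda = 0.
Primal feasibility: A x = b.

This gives the KKT block system:
  [ Q   A^T ] [ x     ]   [-c ]
  [ A    0  ] [ lambda ] = [ b ]

Solving the linear system:
  x*      = (0, -2.0588, -0.9412)
  lambda* = (-3.6103, 0.3971)
  f(x*)   = 10.4706

x* = (0, -2.0588, -0.9412), lambda* = (-3.6103, 0.3971)


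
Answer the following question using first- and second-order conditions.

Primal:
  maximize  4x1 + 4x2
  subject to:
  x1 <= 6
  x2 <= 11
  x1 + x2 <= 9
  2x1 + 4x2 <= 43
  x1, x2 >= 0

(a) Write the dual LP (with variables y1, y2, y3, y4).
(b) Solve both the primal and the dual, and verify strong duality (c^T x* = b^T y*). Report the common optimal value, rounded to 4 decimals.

The standard primal-dual pair for 'max c^T x s.t. A x <= b, x >= 0' is:
  Dual:  min b^T y  s.t.  A^T y >= c,  y >= 0.

So the dual LP is:
  minimize  6y1 + 11y2 + 9y3 + 43y4
  subject to:
    y1 + y3 + 2y4 >= 4
    y2 + y3 + 4y4 >= 4
    y1, y2, y3, y4 >= 0

Solving the primal: x* = (6, 3).
  primal value c^T x* = 36.
Solving the dual: y* = (0, 0, 4, 0).
  dual value b^T y* = 36.
Strong duality: c^T x* = b^T y*. Confirmed.

36


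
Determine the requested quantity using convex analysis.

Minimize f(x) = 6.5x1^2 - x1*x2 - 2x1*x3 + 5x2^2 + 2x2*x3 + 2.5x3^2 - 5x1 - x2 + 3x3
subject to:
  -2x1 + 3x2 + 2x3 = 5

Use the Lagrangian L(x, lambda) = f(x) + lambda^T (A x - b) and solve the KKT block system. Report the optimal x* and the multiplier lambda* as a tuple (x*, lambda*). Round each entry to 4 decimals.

Form the Lagrangian:
  L(x, lambda) = (1/2) x^T Q x + c^T x + lambda^T (A x - b)
Stationarity (grad_x L = 0): Q x + c + A^T lambda = 0.
Primal feasibility: A x = b.

This gives the KKT block system:
  [ Q   A^T ] [ x     ]   [-c ]
  [ A    0  ] [ lambda ] = [ b ]

Solving the linear system:
  x*      = (-0.082, 1.2435, 0.5528)
  lambda* = (-4.2075)
  f(x*)   = 10.9311

x* = (-0.082, 1.2435, 0.5528), lambda* = (-4.2075)


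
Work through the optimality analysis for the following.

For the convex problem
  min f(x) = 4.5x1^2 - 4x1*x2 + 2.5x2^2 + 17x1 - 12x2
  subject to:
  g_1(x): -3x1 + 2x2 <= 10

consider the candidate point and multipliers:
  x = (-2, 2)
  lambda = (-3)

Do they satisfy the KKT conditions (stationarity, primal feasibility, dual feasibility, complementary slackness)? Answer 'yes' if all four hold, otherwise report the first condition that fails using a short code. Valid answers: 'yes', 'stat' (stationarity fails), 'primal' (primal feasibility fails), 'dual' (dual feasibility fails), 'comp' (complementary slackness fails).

Gradient of f: grad f(x) = Q x + c = (-9, 6)
Constraint values g_i(x) = a_i^T x - b_i:
  g_1((-2, 2)) = 0
Stationarity residual: grad f(x) + sum_i lambda_i a_i = (0, 0)
  -> stationarity OK
Primal feasibility (all g_i <= 0): OK
Dual feasibility (all lambda_i >= 0): FAILS
Complementary slackness (lambda_i * g_i(x) = 0 for all i): OK

Verdict: the first failing condition is dual_feasibility -> dual.

dual


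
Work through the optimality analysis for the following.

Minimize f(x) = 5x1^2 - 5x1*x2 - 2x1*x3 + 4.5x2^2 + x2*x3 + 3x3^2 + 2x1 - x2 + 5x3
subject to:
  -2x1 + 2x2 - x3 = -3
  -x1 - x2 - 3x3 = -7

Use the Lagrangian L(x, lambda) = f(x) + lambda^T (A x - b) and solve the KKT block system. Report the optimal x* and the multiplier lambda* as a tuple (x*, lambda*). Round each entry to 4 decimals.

Form the Lagrangian:
  L(x, lambda) = (1/2) x^T Q x + c^T x + lambda^T (A x - b)
Stationarity (grad_x L = 0): Q x + c + A^T lambda = 0.
Primal feasibility: A x = b.

This gives the KKT block system:
  [ Q   A^T ] [ x     ]   [-c ]
  [ A    0  ] [ lambda ] = [ b ]

Solving the linear system:
  x*      = (1.2195, 0.5854, 1.7317)
  lambda* = (1.9756, 3.8537)
  f(x*)   = 21.7073

x* = (1.2195, 0.5854, 1.7317), lambda* = (1.9756, 3.8537)


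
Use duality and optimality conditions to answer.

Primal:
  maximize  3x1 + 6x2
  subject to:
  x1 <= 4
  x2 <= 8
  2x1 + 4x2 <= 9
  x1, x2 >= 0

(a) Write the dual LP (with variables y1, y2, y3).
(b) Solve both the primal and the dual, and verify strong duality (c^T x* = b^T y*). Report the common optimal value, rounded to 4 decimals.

The standard primal-dual pair for 'max c^T x s.t. A x <= b, x >= 0' is:
  Dual:  min b^T y  s.t.  A^T y >= c,  y >= 0.

So the dual LP is:
  minimize  4y1 + 8y2 + 9y3
  subject to:
    y1 + 2y3 >= 3
    y2 + 4y3 >= 6
    y1, y2, y3 >= 0

Solving the primal: x* = (0, 2.25).
  primal value c^T x* = 13.5.
Solving the dual: y* = (0, 0, 1.5).
  dual value b^T y* = 13.5.
Strong duality: c^T x* = b^T y*. Confirmed.

13.5


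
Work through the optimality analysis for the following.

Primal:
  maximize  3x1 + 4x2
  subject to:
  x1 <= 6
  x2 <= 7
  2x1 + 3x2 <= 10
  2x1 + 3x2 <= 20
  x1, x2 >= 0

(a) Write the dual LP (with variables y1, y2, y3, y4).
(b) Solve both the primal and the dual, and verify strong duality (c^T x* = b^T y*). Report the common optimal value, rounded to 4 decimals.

The standard primal-dual pair for 'max c^T x s.t. A x <= b, x >= 0' is:
  Dual:  min b^T y  s.t.  A^T y >= c,  y >= 0.

So the dual LP is:
  minimize  6y1 + 7y2 + 10y3 + 20y4
  subject to:
    y1 + 2y3 + 2y4 >= 3
    y2 + 3y3 + 3y4 >= 4
    y1, y2, y3, y4 >= 0

Solving the primal: x* = (5, 0).
  primal value c^T x* = 15.
Solving the dual: y* = (0, 0, 1.5, 0).
  dual value b^T y* = 15.
Strong duality: c^T x* = b^T y*. Confirmed.

15


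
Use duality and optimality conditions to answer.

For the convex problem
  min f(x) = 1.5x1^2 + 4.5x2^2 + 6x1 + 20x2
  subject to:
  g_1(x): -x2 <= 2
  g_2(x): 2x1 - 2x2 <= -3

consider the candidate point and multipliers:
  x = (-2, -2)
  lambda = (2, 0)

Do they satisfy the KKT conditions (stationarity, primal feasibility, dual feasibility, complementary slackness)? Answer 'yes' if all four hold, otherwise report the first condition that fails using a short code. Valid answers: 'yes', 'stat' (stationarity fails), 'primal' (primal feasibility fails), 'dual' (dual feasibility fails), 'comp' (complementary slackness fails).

Gradient of f: grad f(x) = Q x + c = (0, 2)
Constraint values g_i(x) = a_i^T x - b_i:
  g_1((-2, -2)) = 0
  g_2((-2, -2)) = 3
Stationarity residual: grad f(x) + sum_i lambda_i a_i = (0, 0)
  -> stationarity OK
Primal feasibility (all g_i <= 0): FAILS
Dual feasibility (all lambda_i >= 0): OK
Complementary slackness (lambda_i * g_i(x) = 0 for all i): OK

Verdict: the first failing condition is primal_feasibility -> primal.

primal


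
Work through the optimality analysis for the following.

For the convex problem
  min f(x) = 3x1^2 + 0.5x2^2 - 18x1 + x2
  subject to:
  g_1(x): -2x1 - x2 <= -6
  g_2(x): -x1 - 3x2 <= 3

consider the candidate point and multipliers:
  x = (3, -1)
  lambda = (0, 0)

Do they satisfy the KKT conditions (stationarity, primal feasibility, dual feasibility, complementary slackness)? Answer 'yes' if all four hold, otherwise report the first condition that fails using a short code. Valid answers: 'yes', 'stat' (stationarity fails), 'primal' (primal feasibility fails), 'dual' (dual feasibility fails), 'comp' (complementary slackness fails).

Gradient of f: grad f(x) = Q x + c = (0, 0)
Constraint values g_i(x) = a_i^T x - b_i:
  g_1((3, -1)) = 1
  g_2((3, -1)) = -3
Stationarity residual: grad f(x) + sum_i lambda_i a_i = (0, 0)
  -> stationarity OK
Primal feasibility (all g_i <= 0): FAILS
Dual feasibility (all lambda_i >= 0): OK
Complementary slackness (lambda_i * g_i(x) = 0 for all i): OK

Verdict: the first failing condition is primal_feasibility -> primal.

primal


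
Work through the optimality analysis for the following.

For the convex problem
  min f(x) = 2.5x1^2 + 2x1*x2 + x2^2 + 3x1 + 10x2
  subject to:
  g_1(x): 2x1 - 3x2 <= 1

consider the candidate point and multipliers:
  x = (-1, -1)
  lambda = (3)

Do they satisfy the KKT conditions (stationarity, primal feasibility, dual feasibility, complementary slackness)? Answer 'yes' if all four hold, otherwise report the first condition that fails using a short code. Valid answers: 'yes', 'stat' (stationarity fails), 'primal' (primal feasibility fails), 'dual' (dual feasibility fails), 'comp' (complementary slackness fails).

Gradient of f: grad f(x) = Q x + c = (-4, 6)
Constraint values g_i(x) = a_i^T x - b_i:
  g_1((-1, -1)) = 0
Stationarity residual: grad f(x) + sum_i lambda_i a_i = (2, -3)
  -> stationarity FAILS
Primal feasibility (all g_i <= 0): OK
Dual feasibility (all lambda_i >= 0): OK
Complementary slackness (lambda_i * g_i(x) = 0 for all i): OK

Verdict: the first failing condition is stationarity -> stat.

stat


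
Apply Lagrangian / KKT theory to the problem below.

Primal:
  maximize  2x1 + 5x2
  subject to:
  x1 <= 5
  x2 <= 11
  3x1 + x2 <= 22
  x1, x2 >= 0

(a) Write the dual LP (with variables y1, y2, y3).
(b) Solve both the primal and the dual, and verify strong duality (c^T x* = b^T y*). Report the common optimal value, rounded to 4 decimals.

The standard primal-dual pair for 'max c^T x s.t. A x <= b, x >= 0' is:
  Dual:  min b^T y  s.t.  A^T y >= c,  y >= 0.

So the dual LP is:
  minimize  5y1 + 11y2 + 22y3
  subject to:
    y1 + 3y3 >= 2
    y2 + y3 >= 5
    y1, y2, y3 >= 0

Solving the primal: x* = (3.6667, 11).
  primal value c^T x* = 62.3333.
Solving the dual: y* = (0, 4.3333, 0.6667).
  dual value b^T y* = 62.3333.
Strong duality: c^T x* = b^T y*. Confirmed.

62.3333


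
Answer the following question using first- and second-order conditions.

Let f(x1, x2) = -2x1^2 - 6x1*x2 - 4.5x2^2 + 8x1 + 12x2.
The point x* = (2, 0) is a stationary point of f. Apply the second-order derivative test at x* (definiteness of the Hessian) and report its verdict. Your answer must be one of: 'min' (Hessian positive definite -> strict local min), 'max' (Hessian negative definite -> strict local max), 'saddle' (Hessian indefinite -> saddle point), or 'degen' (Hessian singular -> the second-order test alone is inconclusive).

Compute the Hessian H = grad^2 f:
  H = [[-4, -6], [-6, -9]]
Verify stationarity: grad f(x*) = H x* + g = (0, 0).
Eigenvalues of H: -13, 0.
H has a zero eigenvalue (singular; negative semidefinite but not definite), so H is neither positive definite, negative definite, nor indefinite. The second-order test alone is inconclusive -> degen.
(Indeed, f is constant along the null direction of H through x*, so x* is not a strict local extremum.)

degen


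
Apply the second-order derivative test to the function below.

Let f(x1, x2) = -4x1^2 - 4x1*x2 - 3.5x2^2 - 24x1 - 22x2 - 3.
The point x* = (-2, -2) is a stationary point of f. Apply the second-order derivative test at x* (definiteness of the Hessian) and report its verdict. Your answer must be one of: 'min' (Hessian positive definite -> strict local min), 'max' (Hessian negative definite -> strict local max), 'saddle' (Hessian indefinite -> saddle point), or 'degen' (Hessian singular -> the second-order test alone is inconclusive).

Compute the Hessian H = grad^2 f:
  H = [[-8, -4], [-4, -7]]
Verify stationarity: grad f(x*) = H x* + g = (0, 0).
Eigenvalues of H: -11.5311, -3.4689.
Both eigenvalues < 0, so H is negative definite -> x* is a strict local max.

max


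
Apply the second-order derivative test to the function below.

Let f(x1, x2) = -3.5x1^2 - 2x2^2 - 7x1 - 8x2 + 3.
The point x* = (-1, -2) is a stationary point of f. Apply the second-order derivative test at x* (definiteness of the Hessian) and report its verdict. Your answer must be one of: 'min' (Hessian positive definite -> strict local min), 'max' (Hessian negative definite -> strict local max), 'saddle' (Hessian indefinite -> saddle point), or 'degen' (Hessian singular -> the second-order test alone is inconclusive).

Compute the Hessian H = grad^2 f:
  H = [[-7, 0], [0, -4]]
Verify stationarity: grad f(x*) = H x* + g = (0, 0).
Eigenvalues of H: -7, -4.
Both eigenvalues < 0, so H is negative definite -> x* is a strict local max.

max


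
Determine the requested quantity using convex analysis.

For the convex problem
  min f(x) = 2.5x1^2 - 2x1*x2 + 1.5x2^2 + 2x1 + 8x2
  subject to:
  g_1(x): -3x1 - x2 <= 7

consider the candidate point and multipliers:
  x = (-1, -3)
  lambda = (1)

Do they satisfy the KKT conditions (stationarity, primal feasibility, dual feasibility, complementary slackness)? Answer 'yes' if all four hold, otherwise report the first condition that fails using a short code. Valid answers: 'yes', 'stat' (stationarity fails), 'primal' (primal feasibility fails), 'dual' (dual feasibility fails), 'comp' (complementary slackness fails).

Gradient of f: grad f(x) = Q x + c = (3, 1)
Constraint values g_i(x) = a_i^T x - b_i:
  g_1((-1, -3)) = -1
Stationarity residual: grad f(x) + sum_i lambda_i a_i = (0, 0)
  -> stationarity OK
Primal feasibility (all g_i <= 0): OK
Dual feasibility (all lambda_i >= 0): OK
Complementary slackness (lambda_i * g_i(x) = 0 for all i): FAILS

Verdict: the first failing condition is complementary_slackness -> comp.

comp


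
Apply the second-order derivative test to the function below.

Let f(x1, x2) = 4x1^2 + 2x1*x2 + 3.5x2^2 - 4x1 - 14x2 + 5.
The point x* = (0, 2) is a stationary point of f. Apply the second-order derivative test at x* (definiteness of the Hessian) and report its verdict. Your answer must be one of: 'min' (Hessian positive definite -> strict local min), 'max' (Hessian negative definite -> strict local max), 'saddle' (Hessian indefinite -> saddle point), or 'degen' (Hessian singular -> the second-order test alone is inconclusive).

Compute the Hessian H = grad^2 f:
  H = [[8, 2], [2, 7]]
Verify stationarity: grad f(x*) = H x* + g = (0, 0).
Eigenvalues of H: 5.4384, 9.5616.
Both eigenvalues > 0, so H is positive definite -> x* is a strict local min.

min


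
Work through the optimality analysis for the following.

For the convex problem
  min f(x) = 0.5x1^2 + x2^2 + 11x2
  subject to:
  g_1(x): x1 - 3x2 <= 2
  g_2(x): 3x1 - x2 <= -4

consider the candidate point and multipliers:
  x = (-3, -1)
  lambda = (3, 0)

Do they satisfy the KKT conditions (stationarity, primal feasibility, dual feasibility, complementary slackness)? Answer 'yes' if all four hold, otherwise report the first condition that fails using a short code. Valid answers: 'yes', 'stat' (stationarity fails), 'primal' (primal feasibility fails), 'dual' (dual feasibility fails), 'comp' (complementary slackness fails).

Gradient of f: grad f(x) = Q x + c = (-3, 9)
Constraint values g_i(x) = a_i^T x - b_i:
  g_1((-3, -1)) = -2
  g_2((-3, -1)) = -4
Stationarity residual: grad f(x) + sum_i lambda_i a_i = (0, 0)
  -> stationarity OK
Primal feasibility (all g_i <= 0): OK
Dual feasibility (all lambda_i >= 0): OK
Complementary slackness (lambda_i * g_i(x) = 0 for all i): FAILS

Verdict: the first failing condition is complementary_slackness -> comp.

comp


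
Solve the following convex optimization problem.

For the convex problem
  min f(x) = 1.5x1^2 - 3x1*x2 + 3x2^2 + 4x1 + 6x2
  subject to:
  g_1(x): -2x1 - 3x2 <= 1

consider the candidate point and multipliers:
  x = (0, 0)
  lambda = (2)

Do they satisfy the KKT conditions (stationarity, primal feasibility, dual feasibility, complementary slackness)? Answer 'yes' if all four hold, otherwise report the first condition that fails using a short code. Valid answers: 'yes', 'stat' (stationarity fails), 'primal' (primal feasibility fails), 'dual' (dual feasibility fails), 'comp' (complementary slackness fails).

Gradient of f: grad f(x) = Q x + c = (4, 6)
Constraint values g_i(x) = a_i^T x - b_i:
  g_1((0, 0)) = -1
Stationarity residual: grad f(x) + sum_i lambda_i a_i = (0, 0)
  -> stationarity OK
Primal feasibility (all g_i <= 0): OK
Dual feasibility (all lambda_i >= 0): OK
Complementary slackness (lambda_i * g_i(x) = 0 for all i): FAILS

Verdict: the first failing condition is complementary_slackness -> comp.

comp


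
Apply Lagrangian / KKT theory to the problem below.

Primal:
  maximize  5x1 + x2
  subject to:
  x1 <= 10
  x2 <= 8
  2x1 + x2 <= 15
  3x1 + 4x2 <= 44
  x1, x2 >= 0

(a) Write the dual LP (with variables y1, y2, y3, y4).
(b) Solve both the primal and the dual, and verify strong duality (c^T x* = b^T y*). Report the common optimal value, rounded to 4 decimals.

The standard primal-dual pair for 'max c^T x s.t. A x <= b, x >= 0' is:
  Dual:  min b^T y  s.t.  A^T y >= c,  y >= 0.

So the dual LP is:
  minimize  10y1 + 8y2 + 15y3 + 44y4
  subject to:
    y1 + 2y3 + 3y4 >= 5
    y2 + y3 + 4y4 >= 1
    y1, y2, y3, y4 >= 0

Solving the primal: x* = (7.5, 0).
  primal value c^T x* = 37.5.
Solving the dual: y* = (0, 0, 2.5, 0).
  dual value b^T y* = 37.5.
Strong duality: c^T x* = b^T y*. Confirmed.

37.5


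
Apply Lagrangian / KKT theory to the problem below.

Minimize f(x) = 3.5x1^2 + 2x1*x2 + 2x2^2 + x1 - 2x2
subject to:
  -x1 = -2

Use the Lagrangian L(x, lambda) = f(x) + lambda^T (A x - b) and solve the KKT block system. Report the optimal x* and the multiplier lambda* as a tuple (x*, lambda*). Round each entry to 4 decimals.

Form the Lagrangian:
  L(x, lambda) = (1/2) x^T Q x + c^T x + lambda^T (A x - b)
Stationarity (grad_x L = 0): Q x + c + A^T lambda = 0.
Primal feasibility: A x = b.

This gives the KKT block system:
  [ Q   A^T ] [ x     ]   [-c ]
  [ A    0  ] [ lambda ] = [ b ]

Solving the linear system:
  x*      = (2, -0.5)
  lambda* = (14)
  f(x*)   = 15.5

x* = (2, -0.5), lambda* = (14)


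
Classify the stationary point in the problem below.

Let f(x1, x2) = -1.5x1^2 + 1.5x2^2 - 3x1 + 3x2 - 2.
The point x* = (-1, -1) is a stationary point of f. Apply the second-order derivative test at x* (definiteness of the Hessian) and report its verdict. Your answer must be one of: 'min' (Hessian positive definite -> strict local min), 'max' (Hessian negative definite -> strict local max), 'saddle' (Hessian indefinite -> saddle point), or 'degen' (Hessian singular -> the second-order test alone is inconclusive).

Compute the Hessian H = grad^2 f:
  H = [[-3, 0], [0, 3]]
Verify stationarity: grad f(x*) = H x* + g = (0, 0).
Eigenvalues of H: -3, 3.
Eigenvalues have mixed signs, so H is indefinite -> x* is a saddle point.

saddle


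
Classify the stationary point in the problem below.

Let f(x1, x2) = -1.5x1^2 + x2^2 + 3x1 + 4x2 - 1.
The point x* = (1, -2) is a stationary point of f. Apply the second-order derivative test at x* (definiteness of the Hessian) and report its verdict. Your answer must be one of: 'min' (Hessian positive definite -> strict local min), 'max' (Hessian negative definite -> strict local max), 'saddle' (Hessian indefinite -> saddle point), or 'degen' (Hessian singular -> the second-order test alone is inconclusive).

Compute the Hessian H = grad^2 f:
  H = [[-3, 0], [0, 2]]
Verify stationarity: grad f(x*) = H x* + g = (0, 0).
Eigenvalues of H: -3, 2.
Eigenvalues have mixed signs, so H is indefinite -> x* is a saddle point.

saddle


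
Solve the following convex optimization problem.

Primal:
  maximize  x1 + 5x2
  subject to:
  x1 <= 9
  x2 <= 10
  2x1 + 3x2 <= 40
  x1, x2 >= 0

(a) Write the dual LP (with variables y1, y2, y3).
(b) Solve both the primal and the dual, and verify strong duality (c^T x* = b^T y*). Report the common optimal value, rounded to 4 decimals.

The standard primal-dual pair for 'max c^T x s.t. A x <= b, x >= 0' is:
  Dual:  min b^T y  s.t.  A^T y >= c,  y >= 0.

So the dual LP is:
  minimize  9y1 + 10y2 + 40y3
  subject to:
    y1 + 2y3 >= 1
    y2 + 3y3 >= 5
    y1, y2, y3 >= 0

Solving the primal: x* = (5, 10).
  primal value c^T x* = 55.
Solving the dual: y* = (0, 3.5, 0.5).
  dual value b^T y* = 55.
Strong duality: c^T x* = b^T y*. Confirmed.

55


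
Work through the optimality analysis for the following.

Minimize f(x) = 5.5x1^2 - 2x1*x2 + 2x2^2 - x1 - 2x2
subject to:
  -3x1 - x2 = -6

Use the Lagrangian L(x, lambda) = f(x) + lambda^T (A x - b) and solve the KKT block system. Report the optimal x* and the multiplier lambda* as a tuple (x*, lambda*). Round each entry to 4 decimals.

Form the Lagrangian:
  L(x, lambda) = (1/2) x^T Q x + c^T x + lambda^T (A x - b)
Stationarity (grad_x L = 0): Q x + c + A^T lambda = 0.
Primal feasibility: A x = b.

This gives the KKT block system:
  [ Q   A^T ] [ x     ]   [-c ]
  [ A    0  ] [ lambda ] = [ b ]

Solving the linear system:
  x*      = (1.339, 1.9831)
  lambda* = (3.2542)
  f(x*)   = 7.1102

x* = (1.339, 1.9831), lambda* = (3.2542)


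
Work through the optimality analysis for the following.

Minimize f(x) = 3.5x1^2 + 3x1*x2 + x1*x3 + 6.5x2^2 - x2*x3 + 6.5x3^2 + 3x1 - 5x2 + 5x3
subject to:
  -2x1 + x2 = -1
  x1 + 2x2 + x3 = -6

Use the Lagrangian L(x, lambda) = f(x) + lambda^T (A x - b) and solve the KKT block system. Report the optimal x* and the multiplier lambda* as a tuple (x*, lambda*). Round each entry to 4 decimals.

Form the Lagrangian:
  L(x, lambda) = (1/2) x^T Q x + c^T x + lambda^T (A x - b)
Stationarity (grad_x L = 0): Q x + c + A^T lambda = 0.
Primal feasibility: A x = b.

This gives the KKT block system:
  [ Q   A^T ] [ x     ]   [-c ]
  [ A    0  ] [ lambda ] = [ b ]

Solving the linear system:
  x*      = (-0.4877, -1.9754, -1.5616)
  lambda* = (2.9557, 13.8128)
  f(x*)   = 43.2192

x* = (-0.4877, -1.9754, -1.5616), lambda* = (2.9557, 13.8128)


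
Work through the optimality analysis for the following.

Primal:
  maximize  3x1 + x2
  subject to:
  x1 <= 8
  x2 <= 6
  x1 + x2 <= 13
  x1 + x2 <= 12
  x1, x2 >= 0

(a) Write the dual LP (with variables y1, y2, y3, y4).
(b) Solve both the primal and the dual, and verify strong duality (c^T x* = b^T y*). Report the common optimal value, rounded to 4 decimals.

The standard primal-dual pair for 'max c^T x s.t. A x <= b, x >= 0' is:
  Dual:  min b^T y  s.t.  A^T y >= c,  y >= 0.

So the dual LP is:
  minimize  8y1 + 6y2 + 13y3 + 12y4
  subject to:
    y1 + y3 + y4 >= 3
    y2 + y3 + y4 >= 1
    y1, y2, y3, y4 >= 0

Solving the primal: x* = (8, 4).
  primal value c^T x* = 28.
Solving the dual: y* = (2, 0, 0, 1).
  dual value b^T y* = 28.
Strong duality: c^T x* = b^T y*. Confirmed.

28


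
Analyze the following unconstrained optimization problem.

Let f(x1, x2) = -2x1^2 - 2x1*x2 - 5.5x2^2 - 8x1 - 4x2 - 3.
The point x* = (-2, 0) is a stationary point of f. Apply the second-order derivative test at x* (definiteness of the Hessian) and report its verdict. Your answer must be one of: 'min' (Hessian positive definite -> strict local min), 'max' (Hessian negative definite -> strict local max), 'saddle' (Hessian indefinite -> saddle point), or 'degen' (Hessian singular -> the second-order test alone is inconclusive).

Compute the Hessian H = grad^2 f:
  H = [[-4, -2], [-2, -11]]
Verify stationarity: grad f(x*) = H x* + g = (0, 0).
Eigenvalues of H: -11.5311, -3.4689.
Both eigenvalues < 0, so H is negative definite -> x* is a strict local max.

max


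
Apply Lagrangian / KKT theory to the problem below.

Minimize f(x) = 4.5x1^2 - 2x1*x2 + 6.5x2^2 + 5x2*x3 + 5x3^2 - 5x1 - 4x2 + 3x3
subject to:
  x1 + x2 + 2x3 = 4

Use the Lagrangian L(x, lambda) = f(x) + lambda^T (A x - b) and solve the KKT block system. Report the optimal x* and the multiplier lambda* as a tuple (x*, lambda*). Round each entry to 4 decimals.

Form the Lagrangian:
  L(x, lambda) = (1/2) x^T Q x + c^T x + lambda^T (A x - b)
Stationarity (grad_x L = 0): Q x + c + A^T lambda = 0.
Primal feasibility: A x = b.

This gives the KKT block system:
  [ Q   A^T ] [ x     ]   [-c ]
  [ A    0  ] [ lambda ] = [ b ]

Solving the linear system:
  x*      = (1.5782, 0.8244, 0.7987)
  lambda* = (-7.5546)
  f(x*)   = 10.7131

x* = (1.5782, 0.8244, 0.7987), lambda* = (-7.5546)


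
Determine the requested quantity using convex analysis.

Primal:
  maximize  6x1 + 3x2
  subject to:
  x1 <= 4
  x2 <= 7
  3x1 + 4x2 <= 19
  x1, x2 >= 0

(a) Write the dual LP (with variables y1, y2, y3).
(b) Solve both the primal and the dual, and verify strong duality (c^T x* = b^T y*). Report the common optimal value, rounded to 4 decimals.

The standard primal-dual pair for 'max c^T x s.t. A x <= b, x >= 0' is:
  Dual:  min b^T y  s.t.  A^T y >= c,  y >= 0.

So the dual LP is:
  minimize  4y1 + 7y2 + 19y3
  subject to:
    y1 + 3y3 >= 6
    y2 + 4y3 >= 3
    y1, y2, y3 >= 0

Solving the primal: x* = (4, 1.75).
  primal value c^T x* = 29.25.
Solving the dual: y* = (3.75, 0, 0.75).
  dual value b^T y* = 29.25.
Strong duality: c^T x* = b^T y*. Confirmed.

29.25


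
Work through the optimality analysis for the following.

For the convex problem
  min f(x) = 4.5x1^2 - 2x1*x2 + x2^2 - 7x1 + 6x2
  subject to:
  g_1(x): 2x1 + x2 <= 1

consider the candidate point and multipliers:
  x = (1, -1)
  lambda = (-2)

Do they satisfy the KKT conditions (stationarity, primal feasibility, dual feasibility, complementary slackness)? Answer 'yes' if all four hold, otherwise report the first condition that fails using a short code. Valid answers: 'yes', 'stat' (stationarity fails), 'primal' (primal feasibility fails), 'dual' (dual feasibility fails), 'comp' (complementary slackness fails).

Gradient of f: grad f(x) = Q x + c = (4, 2)
Constraint values g_i(x) = a_i^T x - b_i:
  g_1((1, -1)) = 0
Stationarity residual: grad f(x) + sum_i lambda_i a_i = (0, 0)
  -> stationarity OK
Primal feasibility (all g_i <= 0): OK
Dual feasibility (all lambda_i >= 0): FAILS
Complementary slackness (lambda_i * g_i(x) = 0 for all i): OK

Verdict: the first failing condition is dual_feasibility -> dual.

dual


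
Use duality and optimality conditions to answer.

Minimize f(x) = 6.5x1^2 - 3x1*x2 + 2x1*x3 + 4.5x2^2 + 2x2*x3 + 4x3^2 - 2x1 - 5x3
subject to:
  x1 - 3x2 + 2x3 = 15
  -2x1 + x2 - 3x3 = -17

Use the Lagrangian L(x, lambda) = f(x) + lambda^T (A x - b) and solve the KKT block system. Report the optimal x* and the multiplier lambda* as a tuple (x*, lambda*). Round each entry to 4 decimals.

Form the Lagrangian:
  L(x, lambda) = (1/2) x^T Q x + c^T x + lambda^T (A x - b)
Stationarity (grad_x L = 0): Q x + c + A^T lambda = 0.
Primal feasibility: A x = b.

This gives the KKT block system:
  [ Q   A^T ] [ x     ]   [-c ]
  [ A    0  ] [ lambda ] = [ b ]

Solving the linear system:
  x*      = (0.6393, -1.6628, 4.6862)
  lambda* = (1.1302, 10.901)
  f(x*)   = 71.8275

x* = (0.6393, -1.6628, 4.6862), lambda* = (1.1302, 10.901)


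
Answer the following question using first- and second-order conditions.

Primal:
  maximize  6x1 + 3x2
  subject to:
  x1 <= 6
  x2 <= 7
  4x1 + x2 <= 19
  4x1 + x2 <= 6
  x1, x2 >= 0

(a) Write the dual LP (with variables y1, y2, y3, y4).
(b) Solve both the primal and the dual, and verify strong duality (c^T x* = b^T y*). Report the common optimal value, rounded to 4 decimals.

The standard primal-dual pair for 'max c^T x s.t. A x <= b, x >= 0' is:
  Dual:  min b^T y  s.t.  A^T y >= c,  y >= 0.

So the dual LP is:
  minimize  6y1 + 7y2 + 19y3 + 6y4
  subject to:
    y1 + 4y3 + 4y4 >= 6
    y2 + y3 + y4 >= 3
    y1, y2, y3, y4 >= 0

Solving the primal: x* = (0, 6).
  primal value c^T x* = 18.
Solving the dual: y* = (0, 0, 0, 3).
  dual value b^T y* = 18.
Strong duality: c^T x* = b^T y*. Confirmed.

18


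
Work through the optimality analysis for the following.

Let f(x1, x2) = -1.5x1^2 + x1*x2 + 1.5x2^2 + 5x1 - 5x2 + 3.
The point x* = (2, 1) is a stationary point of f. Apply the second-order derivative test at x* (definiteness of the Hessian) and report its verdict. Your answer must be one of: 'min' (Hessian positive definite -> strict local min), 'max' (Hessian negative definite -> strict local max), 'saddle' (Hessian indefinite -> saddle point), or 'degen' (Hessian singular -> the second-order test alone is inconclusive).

Compute the Hessian H = grad^2 f:
  H = [[-3, 1], [1, 3]]
Verify stationarity: grad f(x*) = H x* + g = (0, 0).
Eigenvalues of H: -3.1623, 3.1623.
Eigenvalues have mixed signs, so H is indefinite -> x* is a saddle point.

saddle
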